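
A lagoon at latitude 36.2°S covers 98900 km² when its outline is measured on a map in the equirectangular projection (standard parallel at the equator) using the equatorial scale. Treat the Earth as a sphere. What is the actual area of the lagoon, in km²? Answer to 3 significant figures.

Plate carrée maps x = Rλ, y = Rφ. The meridian scale is h = 1 and the parallel scale is k = 1/cos φ = sec φ.
Areal scale = h·k = 1 × sec φ; at 36.2°, h = 1.000, k = 1.239, so h·k = 1.239.
True area = apparent / (areal scale) = 98900 / 1.239 ≈ 79800 km².

79800 km²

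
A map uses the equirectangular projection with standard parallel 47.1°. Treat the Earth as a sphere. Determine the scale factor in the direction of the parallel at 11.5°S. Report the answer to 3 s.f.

The equidistant cylindrical projection with φ₀ = 47.1° has h = 1 (meridians true) and k = cos φ₀ / cos φ along parallels.
k = cos 47.1° / cos 11.5° = 0.6807/0.9799 = 0.6947.

0.695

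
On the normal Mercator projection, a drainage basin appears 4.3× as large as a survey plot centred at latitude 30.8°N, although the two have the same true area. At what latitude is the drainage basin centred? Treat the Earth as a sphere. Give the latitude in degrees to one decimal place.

Mercator areal scale is sec²φ, so apparent-area ratio = sec²φ₁ / sec²φ₂ = cos²φ₂ / cos²φ₁.
cos²φ₂ / cos²φ₁ = 4.3  ⇒  cos φ₁ = cos 30.8° / √4.3 = 0.8590/2.074 = 0.4142.
φ₁ = arccos(0.4142) ≈ 65.5°.

65.5°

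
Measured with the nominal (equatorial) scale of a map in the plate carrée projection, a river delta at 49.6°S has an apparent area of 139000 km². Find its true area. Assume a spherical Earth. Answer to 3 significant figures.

90100 km²

Plate carrée maps x = Rλ, y = Rφ. The meridian scale is h = 1 and the parallel scale is k = 1/cos φ = sec φ.
Areal scale = h·k = 1 × sec φ; at 49.6°, h = 1.000, k = 1.543, so h·k = 1.543.
True area = apparent / (areal scale) = 139000 / 1.543 ≈ 90100 km².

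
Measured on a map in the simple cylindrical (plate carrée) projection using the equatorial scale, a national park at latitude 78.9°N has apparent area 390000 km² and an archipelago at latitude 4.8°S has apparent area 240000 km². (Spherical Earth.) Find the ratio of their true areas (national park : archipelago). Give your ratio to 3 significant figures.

0.314

Plate carrée has h = 1 and k = sec φ, giving areal scale sec φ; true area = (apparent area) · cos φ.
True area of national park: 390000 × cos(78.9°) = 390000 × 0.1925 = 75080 km².
True area of archipelago: 240000 × cos(4.8°) = 240000 × 0.9965 = 239200 km².
Ratio = 75080 / 239200 ≈ 0.314.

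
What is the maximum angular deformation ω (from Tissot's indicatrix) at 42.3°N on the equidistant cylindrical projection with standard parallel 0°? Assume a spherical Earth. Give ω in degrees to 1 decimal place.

17.2°

In the plate carrée (x = Rλ, y = Rφ), meridians are true-scale (h = 1) and parallels are stretched by k = sec φ.
At 42.3°: h = 1.000, k = 1.352; principal scales a = 1.352, b = 1.000.
sin(ω/2) = (a − b)/(a + b) = 0.3520/2.352 = 0.1497, so ω = 2 arcsin(0.1497) ≈ 17.2°.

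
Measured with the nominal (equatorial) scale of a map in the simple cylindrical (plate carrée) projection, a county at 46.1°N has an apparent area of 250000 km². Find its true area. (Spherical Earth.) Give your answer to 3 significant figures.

For the equirectangular projection with φ₀ = 0 (plate carrée), h = 1 along meridians and k = sec φ along parallels.
Areal scale = h·k = 1 × sec φ; at 46.1°, h = 1.000, k = 1.442, so h·k = 1.442.
True area = apparent / (areal scale) = 250000 / 1.442 ≈ 173000 km².

173000 km²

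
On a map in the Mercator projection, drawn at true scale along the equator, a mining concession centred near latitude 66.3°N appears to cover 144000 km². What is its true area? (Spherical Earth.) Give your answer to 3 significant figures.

The Mercator projection is conformal; its linear scale factor is the same in every direction and equals sec φ = 1/cos φ.
Areal scale = k² = sec²φ = 1/cos²(66.3°) = 1/0.4019² = 6.190.
True area = apparent / (areal scale) = 144000 / 6.190 ≈ 23300 km².

23300 km²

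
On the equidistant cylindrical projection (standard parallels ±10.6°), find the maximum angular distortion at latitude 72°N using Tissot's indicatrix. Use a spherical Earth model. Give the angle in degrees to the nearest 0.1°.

The equidistant cylindrical projection with φ₀ = 10.6° has h = 1 (meridians true) and k = cos φ₀ / cos φ along parallels.
At 72°: h = 1.000, k = 3.181; principal scales a = 3.181, b = 1.000.
sin(ω/2) = (a − b)/(a + b) = 2.181/4.181 = 0.5216, so ω = 2 arcsin(0.5216) ≈ 62.9°.

62.9°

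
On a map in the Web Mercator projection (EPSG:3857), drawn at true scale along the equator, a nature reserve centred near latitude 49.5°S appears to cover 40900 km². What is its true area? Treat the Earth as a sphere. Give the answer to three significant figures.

17300 km²

The Mercator projection is conformal; its linear scale factor is the same in every direction and equals sec φ = 1/cos φ.
Areal scale = k² = sec²φ = 1/cos²(49.5°) = 1/0.6494² = 2.371.
True area = apparent / (areal scale) = 40900 / 2.371 ≈ 17300 km².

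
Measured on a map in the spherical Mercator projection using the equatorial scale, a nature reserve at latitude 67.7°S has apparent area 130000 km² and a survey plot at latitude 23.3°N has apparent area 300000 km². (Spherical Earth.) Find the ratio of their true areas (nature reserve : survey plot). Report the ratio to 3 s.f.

0.0740

Mercator's areal exaggeration is sec²φ; hence true area = (apparent area) · cos²φ.
True area of nature reserve: 130000 × cos²(67.7°) = 130000 × 0.1440 = 18720 km².
True area of survey plot: 300000 × cos²(23.3°) = 300000 × 0.8435 = 253100 km².
Ratio = 18720 / 253100 ≈ 0.0740.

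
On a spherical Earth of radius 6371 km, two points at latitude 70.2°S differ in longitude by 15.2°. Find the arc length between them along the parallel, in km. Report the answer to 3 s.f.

573 km

Arc length along a parallel = R cos φ · Δλ (with Δλ in radians).
= 6371 × cos 70.2° × (15.2° × π/180) = 6371 × 0.3387 × 0.2653 ≈ 573 km.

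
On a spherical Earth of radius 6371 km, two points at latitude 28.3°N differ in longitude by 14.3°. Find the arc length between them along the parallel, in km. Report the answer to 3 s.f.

Arc length along a parallel = R cos φ · Δλ (with Δλ in radians).
= 6371 × cos 28.3° × (14.3° × π/180) = 6371 × 0.8805 × 0.2496 ≈ 1400 km.

1400 km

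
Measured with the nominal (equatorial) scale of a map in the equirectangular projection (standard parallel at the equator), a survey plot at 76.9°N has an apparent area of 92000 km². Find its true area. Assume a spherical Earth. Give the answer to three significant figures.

Plate carrée maps x = Rλ, y = Rφ. The meridian scale is h = 1 and the parallel scale is k = 1/cos φ = sec φ.
Areal scale = h·k = 1 × sec φ; at 76.9°, h = 1.000, k = 4.412, so h·k = 4.412.
True area = apparent / (areal scale) = 92000 / 4.412 ≈ 20900 km².

20900 km²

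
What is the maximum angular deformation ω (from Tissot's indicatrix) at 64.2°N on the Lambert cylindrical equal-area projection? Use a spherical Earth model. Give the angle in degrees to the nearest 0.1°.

The Lambert cylindrical equal-area projection is the cylindrical equal-area projection with its standard parallel at the equator (φ₀ = 0). For cylindrical equal-area with standard parallel φ₀, h = cos φ / cos φ₀ and k = cos φ₀ / cos φ, so h·k = 1.
At 64.2°: h = 0.4352, k = 2.298; principal scales a = 2.298, b = 0.4352.
sin(ω/2) = (a − b)/(a + b) = 1.862/2.733 = 0.6815, so ω = 2 arcsin(0.6815) ≈ 85.9°.

85.9°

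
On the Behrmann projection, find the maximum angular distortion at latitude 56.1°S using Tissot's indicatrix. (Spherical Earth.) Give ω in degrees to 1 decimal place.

The Behrmann projection is cylindrical equal-area with φ₀ = 30°. Cylindrical equal-area (φ₀ = 30°): h = cos φ / cos 30° along meridians, k = cos 30° / cos φ along parallels; h·k = 1.
At 56.1°: h = 0.6440, k = 1.553; principal scales a = 1.553, b = 0.6440.
sin(ω/2) = (a − b)/(a + b) = 0.9087/2.197 = 0.4137, so ω = 2 arcsin(0.4137) ≈ 48.9°.

48.9°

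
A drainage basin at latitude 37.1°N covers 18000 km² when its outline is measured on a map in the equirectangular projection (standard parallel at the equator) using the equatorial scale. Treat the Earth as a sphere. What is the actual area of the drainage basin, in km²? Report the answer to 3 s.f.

14400 km²

In the plate carrée (x = Rλ, y = Rφ), meridians are true-scale (h = 1) and parallels are stretched by k = sec φ.
Areal scale = h·k = 1 × sec φ; at 37.1°, h = 1.000, k = 1.254, so h·k = 1.254.
True area = apparent / (areal scale) = 18000 / 1.254 ≈ 14400 km².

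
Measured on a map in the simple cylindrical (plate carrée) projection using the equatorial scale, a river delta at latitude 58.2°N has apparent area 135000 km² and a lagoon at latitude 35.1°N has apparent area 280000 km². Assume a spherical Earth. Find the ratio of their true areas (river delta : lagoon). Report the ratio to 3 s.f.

On the plate carrée, areal scale = h·k = 1 × sec φ, so true area = apparent × cos φ.
True area of river delta: 135000 × cos(58.2°) = 135000 × 0.5270 = 71140 km².
True area of lagoon: 280000 × cos(35.1°) = 280000 × 0.8181 = 229100 km².
Ratio = 71140 / 229100 ≈ 0.311.

0.311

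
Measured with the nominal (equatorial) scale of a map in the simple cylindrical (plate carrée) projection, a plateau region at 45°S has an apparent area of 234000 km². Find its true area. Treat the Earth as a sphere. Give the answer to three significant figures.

165000 km²

Plate carrée maps x = Rλ, y = Rφ. The meridian scale is h = 1 and the parallel scale is k = 1/cos φ = sec φ.
Areal scale = h·k = 1 × sec φ; at 45°, h = 1.000, k = 1.414, so h·k = 1.414.
True area = apparent / (areal scale) = 234000 / 1.414 ≈ 165000 km².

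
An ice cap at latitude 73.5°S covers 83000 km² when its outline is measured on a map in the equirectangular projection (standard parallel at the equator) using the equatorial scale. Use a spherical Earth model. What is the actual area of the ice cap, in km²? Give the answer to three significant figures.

In the plate carrée (x = Rλ, y = Rφ), meridians are true-scale (h = 1) and parallels are stretched by k = sec φ.
Areal scale = h·k = 1 × sec φ; at 73.5°, h = 1.000, k = 3.521, so h·k = 3.521.
True area = apparent / (areal scale) = 83000 / 3.521 ≈ 23600 km².

23600 km²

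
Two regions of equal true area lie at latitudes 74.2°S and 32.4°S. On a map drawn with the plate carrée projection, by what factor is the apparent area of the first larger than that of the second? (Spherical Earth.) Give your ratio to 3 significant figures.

3.10

For the equirectangular projection with φ₀ = 0 (plate carrée), h = 1 along meridians and k = sec φ along parallels.
Areal scale at 74.2°: h·k = 1.000 × 3.673 = 3.673.
Areal scale at 32.4°: h·k = 1.000 × 1.184 = 1.184.
Ratio = 3.673/1.184 ≈ 3.10.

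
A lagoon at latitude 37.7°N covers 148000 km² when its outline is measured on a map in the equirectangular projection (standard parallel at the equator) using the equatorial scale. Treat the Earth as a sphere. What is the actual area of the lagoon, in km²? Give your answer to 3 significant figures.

117000 km²

Plate carrée maps x = Rλ, y = Rφ. The meridian scale is h = 1 and the parallel scale is k = 1/cos φ = sec φ.
Areal scale = h·k = 1 × sec φ; at 37.7°, h = 1.000, k = 1.264, so h·k = 1.264.
True area = apparent / (areal scale) = 148000 / 1.264 ≈ 117000 km².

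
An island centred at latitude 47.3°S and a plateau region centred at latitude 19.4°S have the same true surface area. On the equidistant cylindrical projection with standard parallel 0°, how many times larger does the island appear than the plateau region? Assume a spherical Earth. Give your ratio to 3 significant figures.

For the equirectangular projection with φ₀ = 0 (plate carrée), h = 1 along meridians and k = sec φ along parallels.
Areal scale at 47.3°: h·k = 1.000 × 1.475 = 1.475.
Areal scale at 19.4°: h·k = 1.000 × 1.060 = 1.060.
Ratio = 1.475/1.060 ≈ 1.39.

1.39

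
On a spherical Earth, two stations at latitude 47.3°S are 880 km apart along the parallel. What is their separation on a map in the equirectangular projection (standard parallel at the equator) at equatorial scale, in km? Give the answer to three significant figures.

1300 km

Plate carrée maps x = Rλ, y = Rφ. The meridian scale is h = 1 and the parallel scale is k = 1/cos φ = sec φ.
Along the parallel, k = sec 47.3° = 1/0.6782 = 1.475.
Map distance = 880 × 1.475 ≈ 1300 km.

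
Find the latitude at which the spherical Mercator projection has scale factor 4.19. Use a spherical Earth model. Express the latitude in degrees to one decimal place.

Mercator scale is k = sec φ = 1/cos φ.
1/cos φ = 4.19  ⇒  cos φ = 0.2387  ⇒  φ = arccos(0.2387) ≈ 76.2°.

76.2°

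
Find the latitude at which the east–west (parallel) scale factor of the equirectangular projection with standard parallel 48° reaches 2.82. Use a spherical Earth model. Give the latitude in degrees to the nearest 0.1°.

76.3°

The equidistant cylindrical projection with φ₀ = 48° has h = 1 (meridians true) and k = cos φ₀ / cos φ along parallels.
k = cos φ₀ / cos φ = 2.82  ⇒  cos φ = cos 48° / 2.82 = 0.2373.
φ = arccos(0.2373) ≈ 76.3°.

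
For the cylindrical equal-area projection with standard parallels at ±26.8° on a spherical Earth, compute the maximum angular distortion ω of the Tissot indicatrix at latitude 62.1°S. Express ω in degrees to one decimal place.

69.3°

A cylindrical equal-area projection with standard parallel φ₀ has meridian scale h = cos φ / cos φ₀ and parallel scale k = cos φ₀ / cos φ (so areas are preserved, h·k = 1).
At 62.1°: h = 0.5242, k = 1.908; principal scales a = 1.908, b = 0.5242.
sin(ω/2) = (a − b)/(a + b) = 1.383/2.432 = 0.5688, so ω = 2 arcsin(0.5688) ≈ 69.3°.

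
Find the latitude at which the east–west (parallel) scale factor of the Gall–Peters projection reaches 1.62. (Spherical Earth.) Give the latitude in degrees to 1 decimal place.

64.1°

Gall–Peters is a cylindrical equal-area projection with standard parallels at ±45°. A cylindrical equal-area projection with standard parallel φ₀ has meridian scale h = cos φ / cos φ₀ and parallel scale k = cos φ₀ / cos φ (so areas are preserved, h·k = 1).
k = cos φ₀ / cos φ = 1.62  ⇒  cos φ = cos 45° / 1.62 = 0.4365.
φ = arccos(0.4365) ≈ 64.1°.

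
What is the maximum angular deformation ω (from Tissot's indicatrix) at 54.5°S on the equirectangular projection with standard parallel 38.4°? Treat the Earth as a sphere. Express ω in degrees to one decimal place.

17.1°

The equidistant cylindrical projection with φ₀ = 38.4° has h = 1 (meridians true) and k = cos φ₀ / cos φ along parallels.
At 54.5°: h = 1.000, k = 1.350; principal scales a = 1.350, b = 1.000.
sin(ω/2) = (a − b)/(a + b) = 0.3496/2.350 = 0.1488, so ω = 2 arcsin(0.1488) ≈ 17.1°.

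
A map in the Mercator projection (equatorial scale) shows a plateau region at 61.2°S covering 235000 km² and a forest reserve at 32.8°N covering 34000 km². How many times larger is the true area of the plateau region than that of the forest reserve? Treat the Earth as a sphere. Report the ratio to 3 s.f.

2.27

Mercator's areal exaggeration is sec²φ; hence true area = (apparent area) · cos²φ.
True area of plateau region: 235000 × cos²(61.2°) = 235000 × 0.2321 = 54540 km².
True area of forest reserve: 34000 × cos²(32.8°) = 34000 × 0.7066 = 24020 km².
Ratio = 54540 / 24020 ≈ 2.27.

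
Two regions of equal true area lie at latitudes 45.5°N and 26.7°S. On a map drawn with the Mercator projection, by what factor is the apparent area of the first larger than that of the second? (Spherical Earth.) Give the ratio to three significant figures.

Mercator areal scale is sec²φ.
At 45.5°: sec²(45.5°) = 1/0.7009² = 2.036.
At 26.7°: sec²(26.7°) = 1/0.8934² = 1.253.
Ratio = 2.036/1.253 = cos²(26.7°)/cos²(45.5°) ≈ 1.62.

1.62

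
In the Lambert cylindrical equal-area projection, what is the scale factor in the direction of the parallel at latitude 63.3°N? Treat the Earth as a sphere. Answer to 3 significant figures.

The Lambert cylindrical equal-area projection is the cylindrical equal-area projection with its standard parallel at the equator (φ₀ = 0). For cylindrical equal-area with standard parallel φ₀, h = cos φ / cos φ₀ and k = cos φ₀ / cos φ, so h·k = 1.
k = cos 0° / cos 63.3° = 1.000/0.4493 = 2.226.

2.23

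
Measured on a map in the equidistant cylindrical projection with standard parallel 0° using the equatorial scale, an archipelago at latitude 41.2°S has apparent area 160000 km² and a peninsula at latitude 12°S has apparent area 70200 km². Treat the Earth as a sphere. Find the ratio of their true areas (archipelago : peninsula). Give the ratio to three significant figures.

1.75

On the plate carrée, areal scale = h·k = 1 × sec φ, so true area = apparent × cos φ.
True area of archipelago: 160000 × cos(41.2°) = 160000 × 0.7524 = 120400 km².
True area of peninsula: 70200 × cos(12°) = 70200 × 0.9781 = 68670 km².
Ratio = 120400 / 68670 ≈ 1.75.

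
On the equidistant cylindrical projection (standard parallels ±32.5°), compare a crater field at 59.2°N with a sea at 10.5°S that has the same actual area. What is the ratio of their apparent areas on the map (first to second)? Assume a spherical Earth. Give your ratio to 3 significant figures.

1.92

In the equirectangular projection with standard parallel φ₀ = 32.5° (x = Rλ cos φ₀, y = Rφ), meridians are true-scale (h = 1) and the parallel scale is k = cos φ₀ / cos φ.
Areal scale at 59.2°: h·k = 1.000 × 1.647 = 1.647.
Areal scale at 10.5°: h·k = 1.000 × 0.8578 = 0.8578.
Ratio = 1.647/0.8578 ≈ 1.92.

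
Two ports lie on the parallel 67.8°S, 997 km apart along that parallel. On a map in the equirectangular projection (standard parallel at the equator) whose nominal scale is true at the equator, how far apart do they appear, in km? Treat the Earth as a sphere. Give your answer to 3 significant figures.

Plate carrée maps x = Rλ, y = Rφ. The meridian scale is h = 1 and the parallel scale is k = 1/cos φ = sec φ.
Along the parallel, k = sec 67.8° = 1/0.3778 = 2.647.
Map distance = 997 × 2.647 ≈ 2640 km.

2640 km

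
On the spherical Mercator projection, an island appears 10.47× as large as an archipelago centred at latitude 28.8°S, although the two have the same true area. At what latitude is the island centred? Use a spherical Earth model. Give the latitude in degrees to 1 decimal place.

74.3°

Mercator areal scale is sec²φ, so apparent-area ratio = sec²φ₁ / sec²φ₂ = cos²φ₂ / cos²φ₁.
cos²φ₂ / cos²φ₁ = 10.47  ⇒  cos φ₁ = cos 28.8° / √10.47 = 0.8763/3.236 = 0.2708.
φ₁ = arccos(0.2708) ≈ 74.3°.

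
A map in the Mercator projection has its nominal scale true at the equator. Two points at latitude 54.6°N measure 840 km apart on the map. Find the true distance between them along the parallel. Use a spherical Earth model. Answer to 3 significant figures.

The Mercator projection is conformal; its linear scale factor is the same in every direction and equals sec φ = 1/cos φ.
Along the parallel at 54.6°, map distances are exaggerated by k = sec 54.6° = 1.726.
True distance = 840 / 1.726 = 840 × cos 54.6° ≈ 487 km.

487 km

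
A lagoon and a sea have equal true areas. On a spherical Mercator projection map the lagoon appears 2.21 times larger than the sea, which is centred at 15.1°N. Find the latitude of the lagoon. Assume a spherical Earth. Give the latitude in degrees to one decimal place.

49.5°

For equal true areas on Mercator, apparent areas scale as sec²φ, so the ratio is cos²φ₂ / cos²φ₁.
cos²φ₂ / cos²φ₁ = 2.21  ⇒  cos φ₁ = cos 15.1° / √2.21 = 0.9655/1.487 = 0.6494.
φ₁ = arccos(0.6494) ≈ 49.5°.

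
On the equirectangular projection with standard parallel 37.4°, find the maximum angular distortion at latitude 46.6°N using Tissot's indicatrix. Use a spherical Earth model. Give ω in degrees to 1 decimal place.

8.3°

The equidistant cylindrical projection with φ₀ = 37.4° has h = 1 (meridians true) and k = cos φ₀ / cos φ along parallels.
At 46.6°: h = 1.000, k = 1.156; principal scales a = 1.156, b = 1.000.
sin(ω/2) = (a − b)/(a + b) = 0.1562/2.156 = 0.07244, so ω = 2 arcsin(0.07244) ≈ 8.3°.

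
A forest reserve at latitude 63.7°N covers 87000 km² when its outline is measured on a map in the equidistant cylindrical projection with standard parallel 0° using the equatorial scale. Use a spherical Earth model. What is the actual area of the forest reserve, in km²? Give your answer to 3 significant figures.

Plate carrée maps x = Rλ, y = Rφ. The meridian scale is h = 1 and the parallel scale is k = 1/cos φ = sec φ.
Areal scale = h·k = 1 × sec φ; at 63.7°, h = 1.000, k = 2.257, so h·k = 2.257.
True area = apparent / (areal scale) = 87000 / 2.257 ≈ 38500 km².

38500 km²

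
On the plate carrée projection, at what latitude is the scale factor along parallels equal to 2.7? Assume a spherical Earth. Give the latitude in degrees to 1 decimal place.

68.3°

Plate carrée: h = 1, k = sec φ along parallels.
sec φ = 2.7  ⇒  cos φ = 0.3704  ⇒  φ ≈ 68.3°.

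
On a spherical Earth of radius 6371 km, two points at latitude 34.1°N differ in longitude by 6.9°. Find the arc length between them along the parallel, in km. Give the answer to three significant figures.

Arc length along a parallel = R cos φ · Δλ (with Δλ in radians).
= 6371 × cos 34.1° × (6.9° × π/180) = 6371 × 0.8281 × 0.1204 ≈ 635 km.

635 km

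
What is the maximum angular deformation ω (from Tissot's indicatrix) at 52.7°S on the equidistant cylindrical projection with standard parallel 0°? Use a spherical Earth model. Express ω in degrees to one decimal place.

28.4°

For the equirectangular projection with φ₀ = 0 (plate carrée), h = 1 along meridians and k = sec φ along parallels.
At 52.7°: h = 1.000, k = 1.650; principal scales a = 1.650, b = 1.000.
sin(ω/2) = (a − b)/(a + b) = 0.6502/2.650 = 0.2453, so ω = 2 arcsin(0.2453) ≈ 28.4°.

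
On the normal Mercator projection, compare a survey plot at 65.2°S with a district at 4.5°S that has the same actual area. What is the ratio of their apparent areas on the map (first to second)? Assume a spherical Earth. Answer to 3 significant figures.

Mercator areal scale is sec²φ.
At 65.2°: sec²(65.2°) = 1/0.4195² = 5.684.
At 4.5°: sec²(4.5°) = 1/0.9969² = 1.006.
Ratio = 5.684/1.006 = cos²(4.5°)/cos²(65.2°) ≈ 5.65.

5.65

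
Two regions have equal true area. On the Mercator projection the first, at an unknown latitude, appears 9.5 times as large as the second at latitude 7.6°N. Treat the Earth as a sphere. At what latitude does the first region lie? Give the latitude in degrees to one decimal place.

On Mercator, (apparent₁)/(apparent₂) = sec²φ₁ / sec²φ₂ when true areas are equal.
cos²φ₂ / cos²φ₁ = 9.5  ⇒  cos φ₁ = cos 7.6° / √9.5 = 0.9912/3.082 = 0.3216.
φ₁ = arccos(0.3216) ≈ 71.2°.

71.2°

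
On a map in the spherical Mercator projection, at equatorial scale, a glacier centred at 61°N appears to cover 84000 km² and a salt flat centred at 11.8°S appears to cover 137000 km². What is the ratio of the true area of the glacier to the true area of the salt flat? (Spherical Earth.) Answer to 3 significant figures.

On Mercator the areal scale is sec²φ, so true area = apparent × cos²φ.
True area of glacier: 84000 × cos²(61°) = 84000 × 0.2350 = 19740 km².
True area of salt flat: 137000 × cos²(11.8°) = 137000 × 0.9582 = 131300 km².
Ratio = 19740 / 131300 ≈ 0.150.

0.150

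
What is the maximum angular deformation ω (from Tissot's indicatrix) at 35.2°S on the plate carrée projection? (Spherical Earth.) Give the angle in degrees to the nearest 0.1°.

11.6°

Plate carrée maps x = Rλ, y = Rφ. The meridian scale is h = 1 and the parallel scale is k = 1/cos φ = sec φ.
At 35.2°: h = 1.000, k = 1.224; principal scales a = 1.224, b = 1.000.
sin(ω/2) = (a − b)/(a + b) = 0.2238/2.224 = 0.1006, so ω = 2 arcsin(0.1006) ≈ 11.6°.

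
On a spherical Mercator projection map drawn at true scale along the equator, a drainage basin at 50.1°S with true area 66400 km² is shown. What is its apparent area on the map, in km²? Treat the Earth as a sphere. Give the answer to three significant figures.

161000 km²

The Mercator projection is conformal; its linear scale factor is the same in every direction and equals sec φ = 1/cos φ.
Areal scale = k² = sec²φ = 1/cos²(50.1°) = 1/0.6414² = 2.430.
Apparent area = 66400 × 2.430 ≈ 161000 km².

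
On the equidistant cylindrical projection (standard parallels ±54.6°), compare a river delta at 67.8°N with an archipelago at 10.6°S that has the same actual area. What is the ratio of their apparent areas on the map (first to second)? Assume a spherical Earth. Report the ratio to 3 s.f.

2.60

In the equirectangular projection with standard parallel φ₀ = 54.6° (x = Rλ cos φ₀, y = Rφ), meridians are true-scale (h = 1) and the parallel scale is k = cos φ₀ / cos φ.
Areal scale at 67.8°: h·k = 1.000 × 1.533 = 1.533.
Areal scale at 10.6°: h·k = 1.000 × 0.5893 = 0.5893.
Ratio = 1.533/0.5893 ≈ 2.60.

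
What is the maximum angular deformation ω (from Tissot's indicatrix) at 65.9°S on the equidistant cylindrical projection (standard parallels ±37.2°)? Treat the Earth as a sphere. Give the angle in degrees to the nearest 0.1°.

37.6°

The equidistant cylindrical projection with φ₀ = 37.2° has h = 1 (meridians true) and k = cos φ₀ / cos φ along parallels.
At 65.9°: h = 1.000, k = 1.951; principal scales a = 1.951, b = 1.000.
sin(ω/2) = (a − b)/(a + b) = 0.9507/2.951 = 0.3222, so ω = 2 arcsin(0.3222) ≈ 37.6°.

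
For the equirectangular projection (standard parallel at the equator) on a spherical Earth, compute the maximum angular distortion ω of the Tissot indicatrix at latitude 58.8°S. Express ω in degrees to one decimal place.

37.0°

Plate carrée maps x = Rλ, y = Rφ. The meridian scale is h = 1 and the parallel scale is k = 1/cos φ = sec φ.
At 58.8°: h = 1.000, k = 1.930; principal scales a = 1.930, b = 1.000.
sin(ω/2) = (a − b)/(a + b) = 0.9304/2.930 = 0.3175, so ω = 2 arcsin(0.3175) ≈ 37.0°.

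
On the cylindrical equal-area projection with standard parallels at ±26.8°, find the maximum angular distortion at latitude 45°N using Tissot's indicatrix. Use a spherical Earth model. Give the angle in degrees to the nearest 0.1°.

26.5°

For cylindrical equal-area with standard parallel φ₀, h = cos φ / cos φ₀ and k = cos φ₀ / cos φ, so h·k = 1.
At 45°: h = 0.7922, k = 1.262; principal scales a = 1.262, b = 0.7922.
sin(ω/2) = (a − b)/(a + b) = 0.4701/2.055 = 0.2288, so ω = 2 arcsin(0.2288) ≈ 26.5°.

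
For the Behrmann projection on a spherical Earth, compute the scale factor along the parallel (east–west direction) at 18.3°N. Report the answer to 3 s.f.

The Behrmann projection is cylindrical equal-area with φ₀ = 30°. For cylindrical equal-area with standard parallel φ₀, h = cos φ / cos φ₀ and k = cos φ₀ / cos φ, so h·k = 1.
k = cos 30° / cos 18.3° = 0.8660/0.9494 = 0.9122.

0.912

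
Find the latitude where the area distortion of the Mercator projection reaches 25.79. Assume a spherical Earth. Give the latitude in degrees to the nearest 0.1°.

78.6°

Mercator areal scale is sec²φ.
sec²φ = 25.79  ⇒  cos²φ = 0.03877  ⇒  cos φ = 0.1969.
φ = arccos(0.1969) ≈ 78.6°.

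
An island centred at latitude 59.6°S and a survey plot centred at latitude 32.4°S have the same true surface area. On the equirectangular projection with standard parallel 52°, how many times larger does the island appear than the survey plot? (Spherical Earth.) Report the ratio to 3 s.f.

1.67

With standard parallel φ₀ = 52°, the equirectangular projection gives x = Rλ cos φ₀, y = Rφ, so h = 1 and k = cos 52° / cos φ.
Areal scale at 59.6°: h·k = 1.000 × 1.217 = 1.217.
Areal scale at 32.4°: h·k = 1.000 × 0.7292 = 0.7292.
Ratio = 1.217/0.7292 ≈ 1.67.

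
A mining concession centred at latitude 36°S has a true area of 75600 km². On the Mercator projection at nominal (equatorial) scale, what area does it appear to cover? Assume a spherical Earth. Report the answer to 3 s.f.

116000 km²

For Mercator, h = k = sec φ (a conformal cylindrical projection has a single point scale, 1/cos φ).
Areal scale = k² = sec²φ = 1/cos²(36°) = 1/0.8090² = 1.528.
Apparent area = 75600 × 1.528 ≈ 116000 km².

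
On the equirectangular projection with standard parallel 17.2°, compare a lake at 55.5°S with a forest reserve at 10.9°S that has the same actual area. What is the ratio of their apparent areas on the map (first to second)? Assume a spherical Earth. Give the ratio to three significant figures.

In the equirectangular projection with standard parallel φ₀ = 17.2° (x = Rλ cos φ₀, y = Rφ), meridians are true-scale (h = 1) and the parallel scale is k = cos φ₀ / cos φ.
Areal scale at 55.5°: h·k = 1.000 × 1.687 = 1.687.
Areal scale at 10.9°: h·k = 1.000 × 0.9728 = 0.9728.
Ratio = 1.687/0.9728 ≈ 1.73.

1.73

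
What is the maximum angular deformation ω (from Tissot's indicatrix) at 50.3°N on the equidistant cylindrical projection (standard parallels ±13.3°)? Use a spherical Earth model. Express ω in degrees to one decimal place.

In the equirectangular projection with standard parallel φ₀ = 13.3° (x = Rλ cos φ₀, y = Rφ), meridians are true-scale (h = 1) and the parallel scale is k = cos φ₀ / cos φ.
At 50.3°: h = 1.000, k = 1.524; principal scales a = 1.524, b = 1.000.
sin(ω/2) = (a − b)/(a + b) = 0.5235/2.524 = 0.2075, so ω = 2 arcsin(0.2075) ≈ 23.9°.

23.9°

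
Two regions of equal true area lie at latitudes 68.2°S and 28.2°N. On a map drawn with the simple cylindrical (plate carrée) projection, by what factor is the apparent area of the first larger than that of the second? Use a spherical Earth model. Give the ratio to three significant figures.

In the plate carrée (x = Rλ, y = Rφ), meridians are true-scale (h = 1) and parallels are stretched by k = sec φ.
Areal scale at 68.2°: h·k = 1.000 × 2.693 = 2.693.
Areal scale at 28.2°: h·k = 1.000 × 1.135 = 1.135.
Ratio = 2.693/1.135 ≈ 2.37.

2.37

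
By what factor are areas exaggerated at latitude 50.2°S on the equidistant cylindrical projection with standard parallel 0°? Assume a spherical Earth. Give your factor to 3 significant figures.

In the plate carrée (x = Rλ, y = Rφ), meridians are true-scale (h = 1) and parallels are stretched by k = sec φ.
Areal scale = h·k = 1 × sec φ; at 50.2°, h = 1.000, k = 1.562, so h·k = 1.562.

1.56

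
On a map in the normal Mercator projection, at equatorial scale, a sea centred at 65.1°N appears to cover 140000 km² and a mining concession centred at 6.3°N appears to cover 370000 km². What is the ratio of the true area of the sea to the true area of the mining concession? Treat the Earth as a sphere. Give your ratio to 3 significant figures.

On Mercator the areal scale is sec²φ, so true area = apparent × cos²φ.
True area of sea: 140000 × cos²(65.1°) = 140000 × 0.1773 = 24820 km².
True area of mining concession: 370000 × cos²(6.3°) = 370000 × 0.9880 = 365500 km².
Ratio = 24820 / 365500 ≈ 0.0679.

0.0679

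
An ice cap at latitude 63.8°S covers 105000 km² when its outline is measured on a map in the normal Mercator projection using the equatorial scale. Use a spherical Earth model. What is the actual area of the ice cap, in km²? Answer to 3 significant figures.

20500 km²

For Mercator, h = k = sec φ (a conformal cylindrical projection has a single point scale, 1/cos φ).
Areal scale = k² = sec²φ = 1/cos²(63.8°) = 1/0.4415² = 5.130.
True area = apparent / (areal scale) = 105000 / 5.130 ≈ 20500 km².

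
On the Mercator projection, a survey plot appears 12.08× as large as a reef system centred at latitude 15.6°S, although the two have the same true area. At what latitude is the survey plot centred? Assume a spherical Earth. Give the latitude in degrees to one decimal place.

For equal true areas on Mercator, apparent areas scale as sec²φ, so the ratio is cos²φ₂ / cos²φ₁.
cos²φ₂ / cos²φ₁ = 12.08  ⇒  cos φ₁ = cos 15.6° / √12.08 = 0.9632/3.476 = 0.2771.
φ₁ = arccos(0.2771) ≈ 73.9°.

73.9°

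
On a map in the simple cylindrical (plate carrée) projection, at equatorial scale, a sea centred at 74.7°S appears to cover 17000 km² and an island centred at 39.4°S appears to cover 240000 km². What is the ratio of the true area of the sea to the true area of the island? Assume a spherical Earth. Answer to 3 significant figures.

Plate carrée has h = 1 and k = sec φ, giving areal scale sec φ; true area = (apparent area) · cos φ.
True area of sea: 17000 × cos(74.7°) = 17000 × 0.2639 = 4486 km².
True area of island: 240000 × cos(39.4°) = 240000 × 0.7727 = 185500 km².
Ratio = 4486 / 185500 ≈ 0.0242.

0.0242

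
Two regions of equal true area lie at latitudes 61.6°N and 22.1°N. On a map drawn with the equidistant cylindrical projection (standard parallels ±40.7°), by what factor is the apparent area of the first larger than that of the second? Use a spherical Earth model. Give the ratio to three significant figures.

The equidistant cylindrical projection with φ₀ = 40.7° has h = 1 (meridians true) and k = cos φ₀ / cos φ along parallels.
Areal scale at 61.6°: h·k = 1.000 × 1.594 = 1.594.
Areal scale at 22.1°: h·k = 1.000 × 0.8183 = 0.8183.
Ratio = 1.594/0.8183 ≈ 1.95.

1.95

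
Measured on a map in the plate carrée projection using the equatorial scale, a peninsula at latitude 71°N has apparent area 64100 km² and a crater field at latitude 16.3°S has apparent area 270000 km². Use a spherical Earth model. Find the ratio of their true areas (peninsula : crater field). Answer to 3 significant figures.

Plate carrée has h = 1 and k = sec φ, giving areal scale sec φ; true area = (apparent area) · cos φ.
True area of peninsula: 64100 × cos(71°) = 64100 × 0.3256 = 20870 km².
True area of crater field: 270000 × cos(16.3°) = 270000 × 0.9598 = 259100 km².
Ratio = 20870 / 259100 ≈ 0.0805.

0.0805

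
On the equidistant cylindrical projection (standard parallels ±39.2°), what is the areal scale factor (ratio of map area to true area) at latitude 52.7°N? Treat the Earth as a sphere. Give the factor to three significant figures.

1.28

The equidistant cylindrical projection with φ₀ = 39.2° has h = 1 (meridians true) and k = cos φ₀ / cos φ along parallels.
Areal scale = h·k = 1 × cos φ₀ / cos φ; at 52.7°, h = 1.000, k = 1.279, so h·k = 1.279.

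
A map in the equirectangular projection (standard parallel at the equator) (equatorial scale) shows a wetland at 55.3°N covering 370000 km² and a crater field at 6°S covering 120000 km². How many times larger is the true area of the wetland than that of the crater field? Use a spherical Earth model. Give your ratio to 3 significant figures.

1.76

Plate carrée has h = 1 and k = sec φ, giving areal scale sec φ; true area = (apparent area) · cos φ.
True area of wetland: 370000 × cos(55.3°) = 370000 × 0.5693 = 210600 km².
True area of crater field: 120000 × cos(6°) = 120000 × 0.9945 = 119300 km².
Ratio = 210600 / 119300 ≈ 1.76.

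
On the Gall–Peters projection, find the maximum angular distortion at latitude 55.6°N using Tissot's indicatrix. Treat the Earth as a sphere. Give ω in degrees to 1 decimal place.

25.5°

Gall–Peters is a cylindrical equal-area projection with standard parallels at ±45°. Cylindrical equal-area (φ₀ = 45°): h = cos φ / cos 45° along meridians, k = cos 45° / cos φ along parallels; h·k = 1.
At 55.6°: h = 0.7990, k = 1.252; principal scales a = 1.252, b = 0.7990.
sin(ω/2) = (a − b)/(a + b) = 0.4526/2.051 = 0.2207, so ω = 2 arcsin(0.2207) ≈ 25.5°.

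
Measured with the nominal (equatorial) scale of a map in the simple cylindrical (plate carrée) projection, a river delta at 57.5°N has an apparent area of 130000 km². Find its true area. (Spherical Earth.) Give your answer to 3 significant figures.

69800 km²

In the plate carrée (x = Rλ, y = Rφ), meridians are true-scale (h = 1) and parallels are stretched by k = sec φ.
Areal scale = h·k = 1 × sec φ; at 57.5°, h = 1.000, k = 1.861, so h·k = 1.861.
True area = apparent / (areal scale) = 130000 / 1.861 ≈ 69800 km².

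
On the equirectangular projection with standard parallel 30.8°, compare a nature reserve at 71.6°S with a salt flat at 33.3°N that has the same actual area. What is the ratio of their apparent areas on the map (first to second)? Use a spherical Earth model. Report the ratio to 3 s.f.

2.65

With standard parallel φ₀ = 30.8°, the equirectangular projection gives x = Rλ cos φ₀, y = Rφ, so h = 1 and k = cos 30.8° / cos φ.
Areal scale at 71.6°: h·k = 1.000 × 2.721 = 2.721.
Areal scale at 33.3°: h·k = 1.000 × 1.028 = 1.028.
Ratio = 2.721/1.028 ≈ 2.65.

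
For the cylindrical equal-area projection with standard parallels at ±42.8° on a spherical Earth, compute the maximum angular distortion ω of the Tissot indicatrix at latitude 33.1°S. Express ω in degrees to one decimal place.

15.1°

Cylindrical equal-area (φ₀ = 42.8°): h = cos φ / cos 42.8° along meridians, k = cos 42.8° / cos φ along parallels; h·k = 1.
At 33.1°: h = 1.142, k = 0.8759; principal scales a = 1.142, b = 0.8759.
sin(ω/2) = (a − b)/(a + b) = 0.2659/2.018 = 0.1318, so ω = 2 arcsin(0.1318) ≈ 15.1°.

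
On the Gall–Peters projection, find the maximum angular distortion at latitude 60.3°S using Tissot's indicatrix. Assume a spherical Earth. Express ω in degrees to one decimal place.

The Gall–Peters projection is cylindrical equal-area with φ₀ = 45°. Cylindrical equal-area (φ₀ = 45°): h = cos φ / cos 45° along meridians, k = cos 45° / cos φ along parallels; h·k = 1.
At 60.3°: h = 0.7007, k = 1.427; principal scales a = 1.427, b = 0.7007.
sin(ω/2) = (a − b)/(a + b) = 0.7265/2.128 = 0.3414, so ω = 2 arcsin(0.3414) ≈ 39.9°.

39.9°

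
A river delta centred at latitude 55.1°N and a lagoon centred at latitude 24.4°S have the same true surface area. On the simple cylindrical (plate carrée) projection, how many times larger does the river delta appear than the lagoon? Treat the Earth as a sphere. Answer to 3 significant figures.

1.59

For the equirectangular projection with φ₀ = 0 (plate carrée), h = 1 along meridians and k = sec φ along parallels.
Areal scale at 55.1°: h·k = 1.000 × 1.748 = 1.748.
Areal scale at 24.4°: h·k = 1.000 × 1.098 = 1.098.
Ratio = 1.748/1.098 ≈ 1.59.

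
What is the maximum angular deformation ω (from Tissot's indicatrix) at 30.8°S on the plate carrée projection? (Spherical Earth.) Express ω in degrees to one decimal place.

8.7°

In the plate carrée (x = Rλ, y = Rφ), meridians are true-scale (h = 1) and parallels are stretched by k = sec φ.
At 30.8°: h = 1.000, k = 1.164; principal scales a = 1.164, b = 1.000.
sin(ω/2) = (a − b)/(a + b) = 0.1642/2.164 = 0.07587, so ω = 2 arcsin(0.07587) ≈ 8.7°.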